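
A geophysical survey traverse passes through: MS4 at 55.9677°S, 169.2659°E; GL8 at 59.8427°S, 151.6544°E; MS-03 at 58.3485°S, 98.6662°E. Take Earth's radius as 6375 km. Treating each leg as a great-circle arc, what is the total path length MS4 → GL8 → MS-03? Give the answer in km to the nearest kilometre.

4074 km

MS4→GL8: c = 0.176092 rad, d = 1122.58 km
GL8→MS-03: c = 0.462964 rad, d = 2951.39 km
Total = 1122.58 + 2951.39 = 4073.98 km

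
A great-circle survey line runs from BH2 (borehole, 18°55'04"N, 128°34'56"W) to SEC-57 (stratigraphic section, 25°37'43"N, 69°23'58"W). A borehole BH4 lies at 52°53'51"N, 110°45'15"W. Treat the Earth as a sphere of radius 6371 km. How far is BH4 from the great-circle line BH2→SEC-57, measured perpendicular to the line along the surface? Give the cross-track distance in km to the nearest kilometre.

3191 km

BH2: φ = +18.91778°, λ = -128.58222°
SEC-57: φ = +25.62861°, λ = -69.39944°
BH4: φ = +52.89750°, λ = -110.75417°
δ₁₃ = central angle BH2→BH4 = 0.640441 rad  (haversine)
θ₁₃ = bearing BH2→BH4 = 18.004°,  θ₁₂ = bearing BH2→SEC-57 = 71.478°
dₓₜ = R·arcsin(sin δ₁₃ · sin(θ₁₃ − θ₁₂)) = 6371·arcsin(0.59755·sin(-53.474°)) = -3190.989 km
|dₓₜ| = 3190.989 km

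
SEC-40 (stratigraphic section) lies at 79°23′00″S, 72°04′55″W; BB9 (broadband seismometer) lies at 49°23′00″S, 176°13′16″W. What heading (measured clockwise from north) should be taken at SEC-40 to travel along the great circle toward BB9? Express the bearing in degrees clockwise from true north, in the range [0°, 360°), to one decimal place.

244.9°

SEC-40: φ = -79.38333°, λ = -72.08194°
BB9: φ = -49.38333°, λ = -176.22111°
Δλ = -104.1392°
y = sin Δλ · cos φ₂ = -0.631273
x = cos φ₁ sin φ₂ − sin φ₁ cos φ₂ cos Δλ = -0.296153
θ = atan2(y, x) = -115.1329° → 244.8671° (mod 360°)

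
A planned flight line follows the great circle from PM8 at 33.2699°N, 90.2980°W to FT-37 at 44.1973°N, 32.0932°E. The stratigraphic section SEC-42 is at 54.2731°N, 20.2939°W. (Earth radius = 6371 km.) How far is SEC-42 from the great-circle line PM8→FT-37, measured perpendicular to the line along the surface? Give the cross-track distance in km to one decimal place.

580.7 km

δ₁₃ = central angle PM8→SEC-42 = 0.911840 rad  (haversine)
θ₁₃ = bearing PM8→SEC-42 = 43.950°,  θ₁₂ = bearing PM8→FT-37 = 37.339°
dₓₜ = R·arcsin(sin δ₁₃ · sin(θ₁₃ − θ₁₂)) = 6371·arcsin(0.79063·sin(6.611°)) = 580.673 km
|dₓₜ| = 580.673 km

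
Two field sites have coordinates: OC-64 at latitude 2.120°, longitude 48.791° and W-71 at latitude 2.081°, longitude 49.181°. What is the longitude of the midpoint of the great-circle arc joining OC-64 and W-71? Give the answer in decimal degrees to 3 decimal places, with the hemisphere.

Bx = cos φ₂ cos Δλ = 0.999317,  By = cos φ₂ sin Δλ = 0.006802
φₘ = atan2(sin φ₁ + sin φ₂, √((cos φ₁ + Bx)² + By²)) = 2.10051°
λₘ = λ₁ + atan2(By, cos φ₁ + Bx) = 48.98600°

48.986°E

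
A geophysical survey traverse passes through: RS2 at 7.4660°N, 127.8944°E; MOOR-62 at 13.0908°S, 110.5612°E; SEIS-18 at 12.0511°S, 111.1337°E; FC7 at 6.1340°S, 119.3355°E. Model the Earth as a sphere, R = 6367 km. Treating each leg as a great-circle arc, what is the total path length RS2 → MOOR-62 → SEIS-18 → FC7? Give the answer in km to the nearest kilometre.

4225 km

RS2→MOOR-62: c = 0.468009 rad, d = 2979.82 km
MOOR-62→SEIS-18: c = 0.020601 rad, d = 131.17 km
SEIS-18→FC7: c = 0.175000 rad, d = 1114.23 km
Total = 2979.82 + 131.17 + 1114.23 = 4225.21 km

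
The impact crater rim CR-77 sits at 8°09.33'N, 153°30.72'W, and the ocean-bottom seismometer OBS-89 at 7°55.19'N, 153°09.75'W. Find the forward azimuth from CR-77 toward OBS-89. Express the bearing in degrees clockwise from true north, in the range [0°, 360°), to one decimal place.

124.2°

CR-77: φ = +8.15550°, λ = -153.51200°
OBS-89: φ = +7.91983°, λ = -153.16250°
Δλ = 0.3495°
y = sin Δλ · cos φ₂ = 0.006042
x = cos φ₁ sin φ₂ − sin φ₁ cos φ₂ cos Δλ = -0.004111
θ = atan2(y, x) = 124.2298° → 124.2298° (mod 360°)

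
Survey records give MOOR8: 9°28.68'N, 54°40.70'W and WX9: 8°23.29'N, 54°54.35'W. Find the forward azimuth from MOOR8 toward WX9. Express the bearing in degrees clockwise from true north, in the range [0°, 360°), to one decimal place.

MOOR8: φ = +9.47800°, λ = -54.67833°
WX9: φ = +8.38817°, λ = -54.90583°
Δλ = -0.2275°
y = sin Δλ · cos φ₂ = -0.003928
x = cos φ₁ sin φ₂ − sin φ₁ cos φ₂ cos Δλ = -0.019019
θ = atan2(y, x) = -168.3302° → 191.6698° (mod 360°)

191.7°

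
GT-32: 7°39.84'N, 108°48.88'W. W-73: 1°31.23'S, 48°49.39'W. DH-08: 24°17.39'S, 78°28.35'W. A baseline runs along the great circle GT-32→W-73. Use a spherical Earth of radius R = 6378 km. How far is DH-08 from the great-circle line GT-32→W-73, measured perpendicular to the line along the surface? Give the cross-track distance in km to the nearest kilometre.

3052 km

GT-32: φ = +7.66400°, λ = -108.81467°
W-73: φ = -1.52050°, λ = -48.82317°
DH-08: φ = -24.28983°, λ = -78.47250°
δ₁₃ = central angle GT-32→DH-08 = 0.760140 rad  (haversine)
θ₁₃ = bearing GT-32→DH-08 = 138.067°,  θ₁₂ = bearing GT-32→W-73 = 96.130°
dₓₜ = R·arcsin(sin δ₁₃ · sin(θ₁₃ − θ₁₂)) = 6378·arcsin(0.68902·sin(41.937°)) = 3052.130 km
|dₓₜ| = 3052.130 km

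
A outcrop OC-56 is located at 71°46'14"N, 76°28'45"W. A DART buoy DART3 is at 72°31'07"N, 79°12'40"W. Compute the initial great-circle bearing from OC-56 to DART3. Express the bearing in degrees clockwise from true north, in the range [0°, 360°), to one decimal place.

OC-56: φ = +71.77056°, λ = -76.47917°
DART3: φ = +72.51861°, λ = -79.21111°
Δλ = -2.7319°
y = sin Δλ · cos φ₂ = -0.014318
x = cos φ₁ sin φ₂ − sin φ₁ cos φ₂ cos Δλ = 0.013380
θ = atan2(y, x) = -46.9395° → 313.0605° (mod 360°)

313.1°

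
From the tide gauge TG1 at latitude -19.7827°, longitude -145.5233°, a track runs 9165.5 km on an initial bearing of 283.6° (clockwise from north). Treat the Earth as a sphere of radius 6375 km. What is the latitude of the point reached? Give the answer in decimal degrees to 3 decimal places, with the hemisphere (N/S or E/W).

δ = d/R = 9165.5/6375 = 1.437725 rad
φ₂ = arcsin(sin φ₁ cos δ + cos φ₁ sin δ cos θ)
   = arcsin(-0.33845·0.13268 + 0.94098·0.99116·0.23514) = 10.04392°
λ₂ = λ₁ + atan2(sin θ sin δ cos φ₁, cos δ − sin φ₁ sin φ₂) = 136.41746°

10.044°N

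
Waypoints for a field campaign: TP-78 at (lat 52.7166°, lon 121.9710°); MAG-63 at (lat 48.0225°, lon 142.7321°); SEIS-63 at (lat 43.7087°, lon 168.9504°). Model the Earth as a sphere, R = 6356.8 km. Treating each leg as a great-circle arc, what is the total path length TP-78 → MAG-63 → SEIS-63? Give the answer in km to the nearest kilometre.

TP-78→MAG-63: c = 0.244172 rad, d = 1552.15 km
MAG-63→SEIS-63: c = 0.325705 rad, d = 2070.44 km
Total = 1552.15 + 2070.44 = 3622.59 km

3623 km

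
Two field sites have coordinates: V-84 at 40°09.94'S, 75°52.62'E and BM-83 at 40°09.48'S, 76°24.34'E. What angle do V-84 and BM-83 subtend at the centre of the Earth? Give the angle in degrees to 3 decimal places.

V-84: φ = -40.16567°, λ = +75.87700°
BM-83: φ = -40.15800°, λ = +76.40567°
Δφ = 0.0077°,  Δλ = 0.5287°
a = sin²(Δφ/2) + cos φ₁ cos φ₂ sin²(Δλ/2) = 0.000012
c = 2·arcsin(√a) = 0.007053 rad = 0.4041°

0.404°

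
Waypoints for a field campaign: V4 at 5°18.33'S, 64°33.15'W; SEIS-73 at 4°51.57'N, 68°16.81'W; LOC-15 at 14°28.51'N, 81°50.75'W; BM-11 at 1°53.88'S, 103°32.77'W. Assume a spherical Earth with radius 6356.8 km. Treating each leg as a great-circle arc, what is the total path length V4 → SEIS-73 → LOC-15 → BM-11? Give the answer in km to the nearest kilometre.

V4: φ = -5.30550°, λ = -64.55250°
SEIS-73: φ = +4.85950°, λ = -68.28017°
LOC-15: φ = +14.47517°, λ = -81.84583°
BM-11: φ = -1.89800°, λ = -103.54617°
V4→SEIS-73: c = 0.188936 rad, d = 1201.03 km
SEIS-73→LOC-15: c = 0.287221 rad, d = 1825.81 km
LOC-15→BM-11: c = 0.471553 rad, d = 2997.57 km
Total = 1201.03 + 1825.81 + 2997.57 = 6024.41 km

6024 km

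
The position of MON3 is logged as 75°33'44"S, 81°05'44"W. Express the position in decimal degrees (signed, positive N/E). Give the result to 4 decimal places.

lat: 75.5622° S → -75.5622°
lon: 81.0956° W → -81.0956°

-75.5622°, -81.0956°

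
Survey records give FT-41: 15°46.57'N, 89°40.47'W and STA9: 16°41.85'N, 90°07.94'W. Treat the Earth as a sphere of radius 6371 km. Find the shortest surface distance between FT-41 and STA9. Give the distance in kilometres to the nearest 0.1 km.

113.5 km

FT-41: φ = +15.77617°, λ = -89.67450°
STA9: φ = +16.69750°, λ = -90.13233°
Δφ = 0.9213°,  Δλ = -0.4578°
a = sin²(Δφ/2) + cos φ₁ cos φ₂ sin²(Δλ/2) = 0.000079
c = 2·arcsin(√a) = 0.017817 rad = 1.0208°
d = R·c = 6371 × 0.017817 = 113.5 km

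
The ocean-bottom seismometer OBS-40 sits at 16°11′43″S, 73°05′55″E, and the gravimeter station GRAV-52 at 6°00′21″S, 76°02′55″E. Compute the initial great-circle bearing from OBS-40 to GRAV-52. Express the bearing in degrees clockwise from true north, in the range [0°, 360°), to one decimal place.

16.2°

OBS-40: φ = -16.19528°, λ = +73.09861°
GRAV-52: φ = -6.00583°, λ = +76.04861°
Δλ = 2.9500°
y = sin Δλ · cos φ₂ = 0.051182
x = cos φ₁ sin φ₂ − sin φ₁ cos φ₂ cos Δλ = 0.176536
θ = atan2(y, x) = 16.1681° → 16.1681° (mod 360°)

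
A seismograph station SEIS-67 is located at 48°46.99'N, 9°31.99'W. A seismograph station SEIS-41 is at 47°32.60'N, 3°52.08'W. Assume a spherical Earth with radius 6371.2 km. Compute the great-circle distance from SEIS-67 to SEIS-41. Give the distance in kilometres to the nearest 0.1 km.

442.1 km

SEIS-67: φ = +48.78317°, λ = -9.53317°
SEIS-41: φ = +47.54333°, λ = -3.86800°
Δφ = -1.2398°,  Δλ = 5.6652°
a = sin²(Δφ/2) + cos φ₁ cos φ₂ sin²(Δλ/2) = 0.001203
c = 2·arcsin(√a) = 0.069391 rad = 3.9758°
d = R·c = 6371.2 × 0.069391 = 442.1 km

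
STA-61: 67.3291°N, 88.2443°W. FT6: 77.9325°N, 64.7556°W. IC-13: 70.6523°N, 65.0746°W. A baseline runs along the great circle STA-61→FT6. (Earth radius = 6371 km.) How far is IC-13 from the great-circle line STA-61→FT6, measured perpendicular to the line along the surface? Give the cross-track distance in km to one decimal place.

564.9 km

δ₁₃ = central angle STA-61→IC-13 = 0.154952 rad  (haversine)
θ₁₃ = bearing STA-61→IC-13 = 57.631°,  θ₁₂ = bearing STA-61→FT6 = 22.619°
dₓₜ = R·arcsin(sin δ₁₃ · sin(θ₁₃ − θ₁₂)) = 6371·arcsin(0.15433·sin(35.012°)) = 564.883 km
|dₓₜ| = 564.883 km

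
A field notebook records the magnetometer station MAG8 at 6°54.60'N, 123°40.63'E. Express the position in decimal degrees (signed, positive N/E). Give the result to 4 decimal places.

lat: 6.9100° N → +6.9100°
lon: 123.6772° E → +123.6772°

+6.9100°, +123.6772°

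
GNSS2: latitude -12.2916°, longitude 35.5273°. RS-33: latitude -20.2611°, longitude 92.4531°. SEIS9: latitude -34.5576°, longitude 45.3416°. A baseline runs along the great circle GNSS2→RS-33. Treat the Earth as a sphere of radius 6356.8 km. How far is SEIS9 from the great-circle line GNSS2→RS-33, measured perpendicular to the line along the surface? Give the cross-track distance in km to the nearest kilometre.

2117 km

δ₁₃ = central angle GNSS2→SEIS9 = 0.418601 rad  (haversine)
θ₁₃ = bearing GNSS2→SEIS9 = 159.797°,  θ₁₂ = bearing GNSS2→RS-33 = 106.266°
dₓₜ = R·arcsin(sin δ₁₃ · sin(θ₁₃ − θ₁₂)) = 6356.8·arcsin(0.40648·sin(53.531°)) = 2116.835 km
|dₓₜ| = 2116.835 km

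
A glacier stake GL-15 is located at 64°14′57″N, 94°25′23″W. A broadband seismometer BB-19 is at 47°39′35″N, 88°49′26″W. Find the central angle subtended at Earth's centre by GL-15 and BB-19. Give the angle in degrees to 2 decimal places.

16.87°

GL-15: φ = +64.24917°, λ = -94.42306°
BB-19: φ = +47.65972°, λ = -88.82389°
Δφ = -16.5894°,  Δλ = 5.5992°
a = sin²(Δφ/2) + cos φ₁ cos φ₂ sin²(Δλ/2) = 0.021510
c = 2·arcsin(√a) = 0.294391 rad = 16.8674°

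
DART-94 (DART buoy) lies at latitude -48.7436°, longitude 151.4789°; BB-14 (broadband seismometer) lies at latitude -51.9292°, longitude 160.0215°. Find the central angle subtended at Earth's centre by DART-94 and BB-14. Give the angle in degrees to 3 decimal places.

6.309°

Δφ = -3.1856°,  Δλ = 8.5426°
a = sin²(Δφ/2) + cos φ₁ cos φ₂ sin²(Δλ/2) = 0.003028
c = 2·arcsin(√a) = 0.110115 rad = 6.3091°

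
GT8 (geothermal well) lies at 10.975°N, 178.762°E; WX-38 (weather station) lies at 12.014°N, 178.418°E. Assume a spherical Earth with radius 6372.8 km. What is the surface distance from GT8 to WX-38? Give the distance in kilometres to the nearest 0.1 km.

Δφ = 1.0390°,  Δλ = -0.3440°
a = sin²(Δφ/2) + cos φ₁ cos φ₂ sin²(Δλ/2) = 0.000091
c = 2·arcsin(√a) = 0.019065 rad = 1.0923°
d = R·c = 6372.8 × 0.019065 = 121.5 km

121.5 km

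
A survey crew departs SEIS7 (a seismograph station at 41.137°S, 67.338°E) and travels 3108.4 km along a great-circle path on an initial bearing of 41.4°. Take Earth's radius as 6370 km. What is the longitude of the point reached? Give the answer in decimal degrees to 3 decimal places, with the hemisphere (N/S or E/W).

86.414°E

δ = d/R = 3108.4/6370 = 0.487975 rad
φ₂ = arcsin(sin φ₁ cos δ + cos φ₁ sin δ cos θ)
   = arcsin(-0.65786·0.88328 + 0.75314·0.46884·0.75011) = -18.43415°
λ₂ = λ₁ + atan2(sin θ sin δ cos φ₁, cos δ − sin φ₁ sin φ₂) = 86.41375°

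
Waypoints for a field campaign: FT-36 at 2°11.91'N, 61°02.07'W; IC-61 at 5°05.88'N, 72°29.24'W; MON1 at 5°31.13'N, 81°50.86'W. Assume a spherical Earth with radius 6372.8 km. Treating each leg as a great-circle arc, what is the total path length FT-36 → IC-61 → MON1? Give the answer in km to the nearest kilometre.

2349 km

FT-36: φ = +2.19850°, λ = -61.03450°
IC-61: φ = +5.09800°, λ = -72.48733°
MON1: φ = +5.51883°, λ = -81.84767°
FT-36→IC-61: c = 0.205781 rad, d = 1311.40 km
IC-61→MON1: c = 0.162832 rad, d = 1037.69 km
Total = 1311.40 + 1037.69 = 2349.10 km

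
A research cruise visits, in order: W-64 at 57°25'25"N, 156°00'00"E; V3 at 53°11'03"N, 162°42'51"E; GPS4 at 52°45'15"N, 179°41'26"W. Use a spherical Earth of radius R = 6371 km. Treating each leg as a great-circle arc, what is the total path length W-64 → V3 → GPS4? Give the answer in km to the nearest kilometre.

1810 km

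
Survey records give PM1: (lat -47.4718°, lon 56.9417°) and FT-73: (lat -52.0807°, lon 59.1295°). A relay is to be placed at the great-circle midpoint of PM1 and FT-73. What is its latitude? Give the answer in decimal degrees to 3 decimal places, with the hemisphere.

Bx = cos φ₂ cos Δλ = 0.614103,  By = cos φ₂ sin Δλ = 0.023461
φₘ = atan2(sin φ₁ + sin φ₂, √((cos φ₁ + Bx)² + By²)) = -49.78139°
λₘ = λ₁ + atan2(By, cos φ₁ + Bx) = 57.98355°

49.781°S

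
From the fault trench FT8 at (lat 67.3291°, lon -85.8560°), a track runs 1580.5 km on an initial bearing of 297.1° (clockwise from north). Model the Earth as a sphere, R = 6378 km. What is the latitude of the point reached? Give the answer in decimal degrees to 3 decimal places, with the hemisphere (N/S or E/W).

69.655°N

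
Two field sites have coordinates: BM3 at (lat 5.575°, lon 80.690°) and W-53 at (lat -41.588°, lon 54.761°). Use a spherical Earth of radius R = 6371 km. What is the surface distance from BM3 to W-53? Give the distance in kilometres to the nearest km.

5868 km

Δφ = -47.1630°,  Δλ = -25.9290°
a = sin²(Δφ/2) + cos φ₁ cos φ₂ sin²(Δλ/2) = 0.197509
c = 2·arcsin(√a) = 0.921054 rad = 52.7725°
d = R·c = 6371 × 0.921054 = 5868.0 km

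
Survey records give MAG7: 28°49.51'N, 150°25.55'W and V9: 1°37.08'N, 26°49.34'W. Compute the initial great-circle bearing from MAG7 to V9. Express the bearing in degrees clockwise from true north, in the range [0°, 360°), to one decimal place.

MAG7: φ = +28.82517°, λ = -150.42583°
V9: φ = +1.61800°, λ = -26.82233°
Δλ = 123.6035°
y = sin Δλ · cos φ₂ = 0.832555
x = cos φ₁ sin φ₂ − sin φ₁ cos φ₂ cos Δλ = 0.291467
θ = atan2(y, x) = 70.7055° → 70.7055° (mod 360°)

70.7°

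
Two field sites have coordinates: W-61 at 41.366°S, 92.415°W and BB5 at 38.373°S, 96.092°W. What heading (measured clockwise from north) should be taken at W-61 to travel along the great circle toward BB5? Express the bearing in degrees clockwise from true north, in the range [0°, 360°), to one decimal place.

315.5°

Δλ = -3.6770°
y = sin Δλ · cos φ₂ = -0.050278
x = cos φ₁ sin φ₂ − sin φ₁ cos φ₂ cos Δλ = 0.051147
θ = atan2(y, x) = -44.5091° → 315.4909° (mod 360°)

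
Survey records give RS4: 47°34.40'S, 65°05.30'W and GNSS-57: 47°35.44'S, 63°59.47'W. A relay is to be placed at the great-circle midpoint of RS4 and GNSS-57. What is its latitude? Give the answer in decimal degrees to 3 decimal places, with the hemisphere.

47.583°S

RS4: φ = -47.57333°, λ = -65.08833°
GNSS-57: φ = -47.59067°, λ = -63.99117°
Bx = cos φ₂ cos Δλ = 0.674299,  By = cos φ₂ sin Δλ = 0.012914
φₘ = atan2(sin φ₁ + sin φ₂, √((cos φ₁ + Bx)² + By²)) = -47.58331°
λₘ = λ₁ + atan2(By, cos φ₁ + Bx) = -64.53984°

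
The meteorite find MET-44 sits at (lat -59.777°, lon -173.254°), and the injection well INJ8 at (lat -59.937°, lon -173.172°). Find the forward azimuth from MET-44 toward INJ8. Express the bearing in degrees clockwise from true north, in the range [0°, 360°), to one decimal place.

Δλ = 0.0820°
y = sin Δλ · cos φ₂ = 0.000717
x = cos φ₁ sin φ₂ − sin φ₁ cos φ₂ cos Δλ = -0.002793
θ = atan2(y, x) = 165.6032° → 165.6032° (mod 360°)

165.6°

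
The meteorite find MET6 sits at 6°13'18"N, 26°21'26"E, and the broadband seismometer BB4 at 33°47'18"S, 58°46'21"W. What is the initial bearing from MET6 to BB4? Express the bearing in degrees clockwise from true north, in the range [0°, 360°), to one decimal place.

MET6: φ = +6.22167°, λ = +26.35722°
BB4: φ = -33.78833°, λ = -58.77250°
Δλ = -85.1297°
y = sin Δλ · cos φ₂ = -0.828097
x = cos φ₁ sin φ₂ − sin φ₁ cos φ₂ cos Δλ = -0.560498
θ = atan2(y, x) = -124.0921° → 235.9079° (mod 360°)

235.9°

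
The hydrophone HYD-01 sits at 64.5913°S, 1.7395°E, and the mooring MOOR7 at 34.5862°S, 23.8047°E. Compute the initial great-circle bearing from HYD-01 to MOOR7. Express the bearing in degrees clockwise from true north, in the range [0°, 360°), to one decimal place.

34.8°

Δλ = 22.0652°
y = sin Δλ · cos φ₂ = 0.309272
x = cos φ₁ sin φ₂ − sin φ₁ cos φ₂ cos Δλ = 0.445611
θ = atan2(y, x) = 34.7622° → 34.7622° (mod 360°)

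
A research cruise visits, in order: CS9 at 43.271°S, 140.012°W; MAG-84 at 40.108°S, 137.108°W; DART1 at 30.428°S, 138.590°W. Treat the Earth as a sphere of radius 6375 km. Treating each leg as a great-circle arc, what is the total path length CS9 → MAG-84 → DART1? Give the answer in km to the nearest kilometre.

CS9→MAG-84: c = 0.066923 rad, d = 426.64 km
MAG-84→DART1: c = 0.170255 rad, d = 1085.37 km
Total = 426.64 + 1085.37 = 1512.01 km

1512 km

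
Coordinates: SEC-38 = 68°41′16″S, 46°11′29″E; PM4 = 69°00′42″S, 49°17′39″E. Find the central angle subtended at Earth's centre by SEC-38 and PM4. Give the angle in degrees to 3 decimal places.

SEC-38: φ = -68.68778°, λ = +46.19139°
PM4: φ = -69.01167°, λ = +49.29417°
Δφ = -0.3239°,  Δλ = 3.1028°
a = sin²(Δφ/2) + cos φ₁ cos φ₂ sin²(Δλ/2) = 0.000103
c = 2·arcsin(√a) = 0.020338 rad = 1.1653°

1.165°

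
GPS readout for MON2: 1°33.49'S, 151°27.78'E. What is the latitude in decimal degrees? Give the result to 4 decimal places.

1.5582°S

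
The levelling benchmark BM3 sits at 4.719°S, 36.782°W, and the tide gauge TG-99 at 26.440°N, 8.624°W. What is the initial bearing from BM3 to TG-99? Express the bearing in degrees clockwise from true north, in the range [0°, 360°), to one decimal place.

39.7°

Δλ = 28.1580°
y = sin Δλ · cos φ₂ = 0.422544
x = cos φ₁ sin φ₂ − sin φ₁ cos φ₂ cos Δλ = 0.508697
θ = atan2(y, x) = 39.7144° → 39.7144° (mod 360°)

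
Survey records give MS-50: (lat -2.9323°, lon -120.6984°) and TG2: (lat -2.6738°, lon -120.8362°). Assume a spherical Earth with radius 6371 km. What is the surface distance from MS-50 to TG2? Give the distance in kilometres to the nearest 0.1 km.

Δφ = 0.2585°,  Δλ = -0.1378°
a = sin²(Δφ/2) + cos φ₁ cos φ₂ sin²(Δλ/2) = 0.000007
c = 2·arcsin(√a) = 0.005111 rad = 0.2929°
d = R·c = 6371 × 0.005111 = 32.6 km

32.6 km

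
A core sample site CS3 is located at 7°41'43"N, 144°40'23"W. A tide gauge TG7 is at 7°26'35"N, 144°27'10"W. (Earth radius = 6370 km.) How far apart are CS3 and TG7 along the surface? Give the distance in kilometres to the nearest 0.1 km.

37.1 km

CS3: φ = +7.69528°, λ = -144.67306°
TG7: φ = +7.44306°, λ = -144.45278°
Δφ = -0.2522°,  Δλ = 0.2203°
a = sin²(Δφ/2) + cos φ₁ cos φ₂ sin²(Δλ/2) = 0.000008
c = 2·arcsin(√a) = 0.005823 rad = 0.3336°
d = R·c = 6370 × 0.005823 = 37.1 km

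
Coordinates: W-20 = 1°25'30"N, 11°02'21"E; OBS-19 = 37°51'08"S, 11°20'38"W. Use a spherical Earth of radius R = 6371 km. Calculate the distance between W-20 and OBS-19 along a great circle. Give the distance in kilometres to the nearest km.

W-20: φ = +1.42500°, λ = +11.03917°
OBS-19: φ = -37.85222°, λ = -11.34389°
Δφ = -39.2772°,  Δλ = -22.3831°
a = sin²(Δφ/2) + cos φ₁ cos φ₂ sin²(Δλ/2) = 0.142689
c = 2·arcsin(√a) = 0.774714 rad = 44.3878°
d = R·c = 6371 × 0.774714 = 4935.7 km

4936 km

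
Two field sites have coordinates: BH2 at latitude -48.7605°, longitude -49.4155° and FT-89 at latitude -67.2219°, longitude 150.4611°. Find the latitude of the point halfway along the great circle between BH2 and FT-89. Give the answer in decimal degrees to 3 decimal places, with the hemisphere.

79.074°S

Bx = cos φ₂ cos Δλ = -0.364099,  By = cos φ₂ sin Δλ = -0.131634
φₘ = atan2(sin φ₁ + sin φ₂, √((cos φ₁ + Bx)² + By²)) = -79.07426°
λₘ = λ₁ + atan2(By, cos φ₁ + Bx) = -73.45480°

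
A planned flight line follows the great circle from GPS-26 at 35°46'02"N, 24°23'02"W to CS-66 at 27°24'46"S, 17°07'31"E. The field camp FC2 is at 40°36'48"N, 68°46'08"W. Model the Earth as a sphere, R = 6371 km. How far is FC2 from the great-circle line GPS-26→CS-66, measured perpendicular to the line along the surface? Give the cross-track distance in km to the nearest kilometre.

GPS-26: φ = +35.76722°, λ = -24.38389°
CS-66: φ = -27.41278°, λ = +17.12528°
FC2: φ = +40.61333°, λ = -68.76889°
δ₁₃ = central angle GPS-26→FC2 = 0.608217 rad  (haversine)
θ₁₃ = bearing GPS-26→FC2 = 291.680°,  θ₁₂ = bearing GPS-26→CS-66 = 142.333°
dₓₜ = R·arcsin(sin δ₁₃ · sin(θ₁₃ − θ₁₂)) = 6371·arcsin(0.57141·sin(149.346°)) = 1883.370 km
|dₓₜ| = 1883.370 km

1883 km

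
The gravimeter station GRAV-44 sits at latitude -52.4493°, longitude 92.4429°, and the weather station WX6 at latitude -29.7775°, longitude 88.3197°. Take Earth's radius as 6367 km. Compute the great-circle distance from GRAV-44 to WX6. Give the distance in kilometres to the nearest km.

2542 km

Δφ = 22.6718°,  Δλ = -4.1232°
a = sin²(Δφ/2) + cos φ₁ cos φ₂ sin²(Δλ/2) = 0.039321
c = 2·arcsin(√a) = 0.399235 rad = 22.8745°
d = R·c = 6367 × 0.399235 = 2541.9 km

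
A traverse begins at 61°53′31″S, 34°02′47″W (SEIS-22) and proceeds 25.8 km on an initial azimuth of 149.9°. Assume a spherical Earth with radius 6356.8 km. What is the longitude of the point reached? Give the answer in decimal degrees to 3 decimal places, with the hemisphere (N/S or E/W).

SEIS-22: φ = -61.89194°, λ = -34.04639°
δ = d/R = 25.8/6356.8 = 0.004059 rad
φ₂ = arcsin(sin φ₁ cos δ + cos φ₁ sin δ cos θ)
   = arcsin(-0.88206·0.99999 + 0.47114·0.00406·-0.86515) = -62.09291°
λ₂ = λ₁ + atan2(sin θ sin δ cos φ₁, cos δ − sin φ₁ sin φ₂) = -33.79722°

33.797°W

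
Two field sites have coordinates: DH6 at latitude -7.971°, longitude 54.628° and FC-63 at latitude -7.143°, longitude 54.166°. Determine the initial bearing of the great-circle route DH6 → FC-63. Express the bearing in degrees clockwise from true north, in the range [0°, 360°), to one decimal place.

331.0°

Δλ = -0.4620°
y = sin Δλ · cos φ₂ = -0.008001
x = cos φ₁ sin φ₂ − sin φ₁ cos φ₂ cos Δλ = 0.014446
θ = atan2(y, x) = -28.9788° → 331.0212° (mod 360°)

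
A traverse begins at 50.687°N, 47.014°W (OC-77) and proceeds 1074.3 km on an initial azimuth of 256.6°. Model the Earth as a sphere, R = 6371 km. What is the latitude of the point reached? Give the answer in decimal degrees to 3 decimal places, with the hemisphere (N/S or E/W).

47.568°N

δ = d/R = 1074.3/6371 = 0.168623 rad
φ₂ = arcsin(sin φ₁ cos δ + cos φ₁ sin δ cos θ)
   = arcsin(0.77370·0.98582 + 0.63356·0.16783·-0.23175) = 47.56828°
λ₂ = λ₁ + atan2(sin θ sin δ cos φ₁, cos δ − sin φ₁ sin φ₂) = -61.01655°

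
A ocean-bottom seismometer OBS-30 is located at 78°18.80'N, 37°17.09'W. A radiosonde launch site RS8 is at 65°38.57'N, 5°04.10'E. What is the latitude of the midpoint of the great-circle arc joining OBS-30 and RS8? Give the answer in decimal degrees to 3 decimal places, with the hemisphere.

OBS-30: φ = +78.31333°, λ = -37.28483°
RS8: φ = +65.64283°, λ = +5.06833°
Bx = cos φ₂ cos Δλ = 0.304784,  By = cos φ₂ sin Δλ = 0.277849
φₘ = atan2(sin φ₁ + sin φ₂, √((cos φ₁ + Bx)² + By²)) = 72.98524°
λₘ = λ₁ + atan2(By, cos φ₁ + Bx) = -8.57728°

72.985°N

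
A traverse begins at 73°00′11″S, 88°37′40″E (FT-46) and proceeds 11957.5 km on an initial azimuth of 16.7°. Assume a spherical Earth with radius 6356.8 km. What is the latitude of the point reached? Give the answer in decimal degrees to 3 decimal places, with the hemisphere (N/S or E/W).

33.959°N

FT-46: φ = -73.00306°, λ = +88.62778°
δ = d/R = 11957.5/6356.8 = 1.881057 rad
φ₂ = arcsin(sin φ₁ cos δ + cos φ₁ sin δ cos θ)
   = arcsin(-0.95632·-0.30531 + 0.29232·0.95225·0.95782) = 33.95860°
λ₂ = λ₁ + atan2(sin θ sin δ cos φ₁, cos δ − sin φ₁ sin φ₂) = 107.89103°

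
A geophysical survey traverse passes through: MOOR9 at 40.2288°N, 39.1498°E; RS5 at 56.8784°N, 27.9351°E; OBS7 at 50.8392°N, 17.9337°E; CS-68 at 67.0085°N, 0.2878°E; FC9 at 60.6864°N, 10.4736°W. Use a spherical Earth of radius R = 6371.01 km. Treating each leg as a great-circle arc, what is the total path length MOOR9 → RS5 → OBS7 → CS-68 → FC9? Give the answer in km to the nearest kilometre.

5881 km

MOOR9→RS5: c = 0.317211 rad, d = 2020.95 km
RS5→OBS7: c = 0.147058 rad, d = 936.91 km
OBS7→CS-68: c = 0.321263 rad, d = 2046.77 km
CS-68→FC9: c = 0.137546 rad, d = 876.31 km
Total = 2020.95 + 936.91 + 2046.77 + 876.31 = 5880.94 km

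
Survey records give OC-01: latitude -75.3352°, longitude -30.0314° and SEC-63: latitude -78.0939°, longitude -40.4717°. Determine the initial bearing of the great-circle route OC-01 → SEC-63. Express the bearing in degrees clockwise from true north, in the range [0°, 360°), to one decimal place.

216.0°

Δλ = -10.4403°
y = sin Δλ · cos φ₂ = -0.037385
x = cos φ₁ sin φ₂ − sin φ₁ cos φ₂ cos Δλ = -0.051434
θ = atan2(y, x) = -143.9882° → 216.0118° (mod 360°)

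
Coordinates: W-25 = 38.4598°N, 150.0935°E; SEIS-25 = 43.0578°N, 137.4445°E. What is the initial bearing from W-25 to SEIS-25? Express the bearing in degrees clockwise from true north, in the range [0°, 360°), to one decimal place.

299.7°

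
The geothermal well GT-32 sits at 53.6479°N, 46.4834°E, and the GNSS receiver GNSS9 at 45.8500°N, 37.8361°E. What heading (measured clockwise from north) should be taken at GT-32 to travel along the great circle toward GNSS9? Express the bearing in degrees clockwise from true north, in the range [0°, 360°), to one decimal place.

Δλ = -8.6473°
y = sin Δλ · cos φ₂ = -0.104726
x = cos φ₁ sin φ₂ − sin φ₁ cos φ₂ cos Δλ = -0.129302
θ = atan2(y, x) = -140.9950° → 219.0050° (mod 360°)

219.0°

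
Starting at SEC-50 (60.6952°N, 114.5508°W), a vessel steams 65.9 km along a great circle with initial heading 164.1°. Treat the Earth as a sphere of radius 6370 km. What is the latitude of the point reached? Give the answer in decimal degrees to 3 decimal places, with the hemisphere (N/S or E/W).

δ = d/R = 65.9/6370 = 0.010345 rad
φ₂ = arcsin(sin φ₁ cos δ + cos φ₁ sin δ cos θ)
   = arcsin(0.87203·0.99995 + 0.48946·0.01035·-0.96174) = 60.12473°
λ₂ = λ₁ + atan2(sin θ sin δ cos φ₁, cos δ − sin φ₁ sin φ₂) = -114.22480°

60.125°N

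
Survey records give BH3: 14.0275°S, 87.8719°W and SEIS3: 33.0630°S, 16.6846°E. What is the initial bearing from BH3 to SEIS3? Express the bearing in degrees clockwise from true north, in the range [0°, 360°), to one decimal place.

125.6°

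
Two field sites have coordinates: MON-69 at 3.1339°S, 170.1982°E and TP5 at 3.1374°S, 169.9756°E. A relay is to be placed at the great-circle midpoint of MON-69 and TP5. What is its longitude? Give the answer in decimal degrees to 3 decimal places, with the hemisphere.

Bx = cos φ₂ cos Δλ = 0.998494,  By = cos φ₂ sin Δλ = -0.003879
φₘ = atan2(sin φ₁ + sin φ₂, √((cos φ₁ + Bx)² + By²)) = -3.13566°
λₘ = λ₁ + atan2(By, cos φ₁ + Bx) = 170.08690°

170.087°E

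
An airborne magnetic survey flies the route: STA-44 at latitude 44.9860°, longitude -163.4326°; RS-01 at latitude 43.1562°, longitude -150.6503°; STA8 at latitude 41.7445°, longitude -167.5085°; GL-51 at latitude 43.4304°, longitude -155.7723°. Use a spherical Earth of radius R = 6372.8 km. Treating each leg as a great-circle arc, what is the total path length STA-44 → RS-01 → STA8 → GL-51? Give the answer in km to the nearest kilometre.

STA-44→RS-01: c = 0.163254 rad, d = 1040.39 km
RS-01→STA8: c = 0.218121 rad, d = 1390.04 km
STA8→GL-51: c = 0.153515 rad, d = 978.32 km
Total = 1040.39 + 1390.04 + 978.32 = 3408.75 km

3409 km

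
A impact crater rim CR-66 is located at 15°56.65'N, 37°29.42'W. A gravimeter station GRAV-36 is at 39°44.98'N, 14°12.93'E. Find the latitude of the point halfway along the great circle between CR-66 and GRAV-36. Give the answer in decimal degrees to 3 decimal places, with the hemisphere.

CR-66: φ = +15.94417°, λ = -37.49033°
GRAV-36: φ = +39.74967°, λ = +14.21550°
Bx = cos φ₂ cos Δλ = 0.476453,  By = cos φ₂ sin Δλ = 0.603420
φₘ = atan2(sin φ₁ + sin φ₂, √((cos φ₁ + Bx)² + By²)) = 30.37830°
λₘ = λ₁ + atan2(By, cos φ₁ + Bx) = -14.72596°

30.378°N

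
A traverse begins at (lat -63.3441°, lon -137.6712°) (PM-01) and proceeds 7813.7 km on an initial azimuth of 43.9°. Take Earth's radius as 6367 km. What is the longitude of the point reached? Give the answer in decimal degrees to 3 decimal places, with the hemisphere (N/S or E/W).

δ = d/R = 7813.7/6367 = 1.227218 rad
φ₂ = arcsin(sin φ₁ cos δ + cos φ₁ sin δ cos θ)
   = arcsin(-0.89372·0.33686 + 0.44863·0.94156·0.72055) = 0.18983°
λ₂ = λ₁ + atan2(sin θ sin δ cos φ₁, cos δ − sin φ₁ sin φ₂) = -96.91212°

96.912°W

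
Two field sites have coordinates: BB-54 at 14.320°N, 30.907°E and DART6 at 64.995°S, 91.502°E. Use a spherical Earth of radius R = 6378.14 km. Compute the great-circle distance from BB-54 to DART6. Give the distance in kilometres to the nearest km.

Δφ = -79.3150°,  Δλ = 60.5950°
a = sin²(Δφ/2) + cos φ₁ cos φ₂ sin²(Δλ/2) = 0.511533
c = 2·arcsin(√a) = 1.593865 rad = 91.3218°
d = R·c = 6378.14 × 1.593865 = 10165.9 km

10166 km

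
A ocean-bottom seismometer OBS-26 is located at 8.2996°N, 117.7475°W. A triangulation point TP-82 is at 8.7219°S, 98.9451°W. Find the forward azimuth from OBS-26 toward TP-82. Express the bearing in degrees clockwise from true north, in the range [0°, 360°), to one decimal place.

Δλ = 18.8024°
y = sin Δλ · cos φ₂ = 0.318578
x = cos φ₁ sin φ₂ − sin φ₁ cos φ₂ cos Δλ = -0.285117
θ = atan2(y, x) = 131.8274° → 131.8274° (mod 360°)

131.8°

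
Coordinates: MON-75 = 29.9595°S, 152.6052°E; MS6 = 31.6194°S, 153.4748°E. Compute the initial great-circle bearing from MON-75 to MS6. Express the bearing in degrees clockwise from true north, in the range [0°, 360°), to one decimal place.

Δλ = 0.8696°
y = sin Δλ · cos φ₂ = 0.012924
x = cos φ₁ sin φ₂ − sin φ₁ cos φ₂ cos Δλ = -0.029016
θ = atan2(y, x) = 155.9914° → 155.9914° (mod 360°)

156.0°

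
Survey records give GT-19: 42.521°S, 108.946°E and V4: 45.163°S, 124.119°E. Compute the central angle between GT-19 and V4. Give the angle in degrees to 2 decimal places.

Δφ = -2.6420°,  Δλ = 15.1730°
a = sin²(Δφ/2) + cos φ₁ cos φ₂ sin²(Δλ/2) = 0.009589
c = 2·arcsin(√a) = 0.196165 rad = 11.2395°

11.24°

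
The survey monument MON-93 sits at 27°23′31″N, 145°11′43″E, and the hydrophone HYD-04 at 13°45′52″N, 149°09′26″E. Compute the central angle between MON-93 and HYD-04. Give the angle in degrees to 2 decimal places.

MON-93: φ = +27.39194°, λ = +145.19528°
HYD-04: φ = +13.76444°, λ = +149.15722°
Δφ = -13.6275°,  Δλ = 3.9619°
a = sin²(Δφ/2) + cos φ₁ cos φ₂ sin²(Δλ/2) = 0.015106
c = 2·arcsin(√a) = 0.246440 rad = 14.1200°

14.12°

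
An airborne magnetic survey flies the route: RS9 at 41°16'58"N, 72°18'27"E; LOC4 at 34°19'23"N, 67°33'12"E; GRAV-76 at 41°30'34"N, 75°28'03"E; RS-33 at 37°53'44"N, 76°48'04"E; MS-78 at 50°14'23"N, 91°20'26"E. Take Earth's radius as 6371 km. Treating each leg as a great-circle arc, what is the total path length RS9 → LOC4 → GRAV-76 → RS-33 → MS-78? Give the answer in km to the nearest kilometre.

RS9: φ = +41.28278°, λ = +72.30750°
LOC4: φ = +34.32306°, λ = +67.55333°
GRAV-76: φ = +41.50944°, λ = +75.46750°
RS-33: φ = +37.89556°, λ = +76.80111°
MS-78: φ = +50.23972°, λ = +91.34056°
RS9→LOC4: c = 0.137976 rad, d = 879.05 km
LOC4→GRAV-76: c = 0.165998 rad, d = 1057.57 km
GRAV-76→RS-33: c = 0.065565 rad, d = 417.71 km
RS-33→MS-78: c = 0.281219 rad, d = 1791.65 km
Total = 879.05 + 1057.57 + 417.71 + 1791.65 = 4145.98 km

4146 km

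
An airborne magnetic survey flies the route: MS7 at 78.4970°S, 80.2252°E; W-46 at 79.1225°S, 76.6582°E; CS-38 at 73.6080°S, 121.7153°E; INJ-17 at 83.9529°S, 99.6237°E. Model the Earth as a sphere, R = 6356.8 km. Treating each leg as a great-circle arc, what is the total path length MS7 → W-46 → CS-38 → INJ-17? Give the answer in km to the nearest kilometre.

2608 km

MS7→W-46: c = 0.016279 rad, d = 103.48 km
W-46→CS-38: c = 0.201656 rad, d = 1281.89 km
CS-38→INJ-17: c = 0.192328 rad, d = 1222.59 km
Total = 103.48 + 1281.89 + 1222.59 = 2607.95 km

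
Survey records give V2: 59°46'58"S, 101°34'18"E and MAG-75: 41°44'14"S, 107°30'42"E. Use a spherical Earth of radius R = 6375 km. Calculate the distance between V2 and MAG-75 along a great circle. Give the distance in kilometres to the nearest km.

2049 km

V2: φ = -59.78278°, λ = +101.57167°
MAG-75: φ = -41.73722°, λ = +107.51167°
Δφ = 18.0456°,  Δλ = 5.9400°
a = sin²(Δφ/2) + cos φ₁ cos φ₂ sin²(Δλ/2) = 0.025603
c = 2·arcsin(√a) = 0.321400 rad = 18.4149°
d = R·c = 6375 × 0.321400 = 2048.9 km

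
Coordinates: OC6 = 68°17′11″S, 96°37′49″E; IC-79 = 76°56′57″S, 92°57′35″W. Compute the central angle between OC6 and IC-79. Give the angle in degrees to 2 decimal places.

OC6: φ = -68.28639°, λ = +96.63028°
IC-79: φ = -76.94917°, λ = -92.95972°
Δφ = -8.6628°,  Δλ = 170.4100°
a = sin²(Δφ/2) + cos φ₁ cos φ₂ sin²(Δλ/2) = 0.088665
c = 2·arcsin(√a) = 0.604703 rad = 34.6470°

34.65°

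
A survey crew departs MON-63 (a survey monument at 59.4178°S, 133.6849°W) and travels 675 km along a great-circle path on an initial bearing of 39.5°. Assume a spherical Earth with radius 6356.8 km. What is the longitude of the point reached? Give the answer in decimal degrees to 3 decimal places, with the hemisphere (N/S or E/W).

127.013°W

δ = d/R = 675/6356.8 = 0.106186 rad
φ₂ = arcsin(sin φ₁ cos δ + cos φ₁ sin δ cos θ)
   = arcsin(-0.86090·0.99437 + 0.50877·0.10599·0.77162) = -54.53232°
λ₂ = λ₁ + atan2(sin θ sin δ cos φ₁, cos δ − sin φ₁ sin φ₂) = -127.01294°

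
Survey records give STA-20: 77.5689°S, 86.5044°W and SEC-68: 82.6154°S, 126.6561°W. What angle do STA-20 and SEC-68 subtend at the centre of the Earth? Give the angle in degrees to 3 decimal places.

8.269°

Δφ = -5.0465°,  Δλ = -40.1517°
a = sin²(Δφ/2) + cos φ₁ cos φ₂ sin²(Δλ/2) = 0.005198
c = 2·arcsin(√a) = 0.144324 rad = 8.2691°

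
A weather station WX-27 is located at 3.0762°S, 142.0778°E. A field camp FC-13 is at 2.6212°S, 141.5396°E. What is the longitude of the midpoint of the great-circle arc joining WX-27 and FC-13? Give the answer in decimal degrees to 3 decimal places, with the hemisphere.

141.809°E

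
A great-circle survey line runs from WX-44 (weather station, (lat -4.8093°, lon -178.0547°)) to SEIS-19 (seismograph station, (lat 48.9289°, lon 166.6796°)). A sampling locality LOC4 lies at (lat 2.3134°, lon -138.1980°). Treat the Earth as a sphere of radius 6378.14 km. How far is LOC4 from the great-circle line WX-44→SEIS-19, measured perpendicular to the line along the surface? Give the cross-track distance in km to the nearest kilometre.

δ₁₃ = central angle WX-44→LOC4 = 0.706037 rad  (haversine)
θ₁₃ = bearing WX-44→LOC4 = 80.729°,  θ₁₂ = bearing WX-44→SEIS-19 = 347.863°
dₓₜ = R·arcsin(sin δ₁₃ · sin(θ₁₃ − θ₁₂)) = 6378.14·arcsin(0.64882·sin(-267.134°)) = 4496.404 km
|dₓₜ| = 4496.404 km

4496 km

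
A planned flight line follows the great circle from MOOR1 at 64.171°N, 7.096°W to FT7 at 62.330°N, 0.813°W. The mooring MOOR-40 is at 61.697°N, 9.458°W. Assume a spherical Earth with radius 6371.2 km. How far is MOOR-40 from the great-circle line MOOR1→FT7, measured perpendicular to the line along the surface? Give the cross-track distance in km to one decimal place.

298.4 km

δ₁₃ = central angle MOOR1→MOOR-40 = 0.047070 rad  (haversine)
θ₁₃ = bearing MOOR1→MOOR-40 = 204.538°,  θ₁₂ = bearing MOOR1→FT7 = 120.231°
dₓₜ = R·arcsin(sin δ₁₃ · sin(θ₁₃ − θ₁₂)) = 6371.2·arcsin(0.04705·sin(84.307°)) = 298.413 km
|dₓₜ| = 298.413 km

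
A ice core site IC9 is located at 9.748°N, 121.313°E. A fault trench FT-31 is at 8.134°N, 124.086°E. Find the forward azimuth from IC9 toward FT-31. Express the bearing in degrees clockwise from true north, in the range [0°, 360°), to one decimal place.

120.3°

Δλ = 2.7730°
y = sin Δλ · cos φ₂ = 0.047892
x = cos φ₁ sin φ₂ − sin φ₁ cos φ₂ cos Δλ = -0.027970
θ = atan2(y, x) = 120.2853° → 120.2853° (mod 360°)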